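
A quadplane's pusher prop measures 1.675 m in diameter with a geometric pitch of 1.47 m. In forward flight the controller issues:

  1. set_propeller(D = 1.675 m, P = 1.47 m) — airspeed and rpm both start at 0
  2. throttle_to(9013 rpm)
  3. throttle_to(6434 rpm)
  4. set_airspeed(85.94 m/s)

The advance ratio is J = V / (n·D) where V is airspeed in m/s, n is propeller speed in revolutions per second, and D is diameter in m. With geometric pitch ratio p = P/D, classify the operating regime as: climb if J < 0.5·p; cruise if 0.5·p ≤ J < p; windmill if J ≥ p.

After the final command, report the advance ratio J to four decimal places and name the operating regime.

set_propeller: D = 1.675 m, P = 1.47 m (p = P/D = 0.877612); state ← (V=0, rpm=0)
throttle_to(9013): rpm ← 9013
throttle_to(6434): rpm ← 6434
set_airspeed(85.94): V ← 85.94 m/s
final state: V = 85.94 m/s, rpm = 6434 → n = rpm/60 = 107.233333 rev/s
J = V / (n·D) = 85.94 / (107.233333 × 1.675) = 0.478466
regime bands: climb J<0.4388 | cruise [0.4388, 0.8776) | windmill J≥0.8776
J = 0.4785 → cruise

J = 0.4785, regime = cruise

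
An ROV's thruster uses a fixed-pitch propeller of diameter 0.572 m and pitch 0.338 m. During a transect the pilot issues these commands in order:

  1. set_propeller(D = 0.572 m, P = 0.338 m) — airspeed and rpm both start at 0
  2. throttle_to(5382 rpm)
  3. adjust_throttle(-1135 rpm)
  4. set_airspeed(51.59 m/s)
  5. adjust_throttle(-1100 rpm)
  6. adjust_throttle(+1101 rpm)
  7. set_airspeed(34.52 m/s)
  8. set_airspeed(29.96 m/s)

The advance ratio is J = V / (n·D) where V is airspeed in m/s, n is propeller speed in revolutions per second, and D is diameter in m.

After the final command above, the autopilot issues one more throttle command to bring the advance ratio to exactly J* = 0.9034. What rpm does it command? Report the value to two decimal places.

set_propeller: D = 0.572 m, P = 0.338 m (p = P/D = 0.590909); state ← (V=0, rpm=0)
throttle_to(5382): rpm ← 5382
adjust_throttle(-1135): rpm ← 5382 -1135 = 4247
set_airspeed(51.59): V ← 51.59 m/s
adjust_throttle(-1100): rpm ← 4247 -1100 = 3147
adjust_throttle(+1101): rpm ← 3147 +1101 = 4248
set_airspeed(34.52): V ← 34.52 m/s
set_airspeed(29.96): V ← 29.96 m/s
final state: V = 29.96 m/s, rpm = 4248 → n = rpm/60 = 70.800000 rev/s
target J* = 0.9034; solve J* = V/(n·D) for n: n = V/(J*·D) = 29.96/(0.9034 × 0.572) = 57.978329 rev/s
rpm = 60·n = 3478.699737

rpm = 3478.70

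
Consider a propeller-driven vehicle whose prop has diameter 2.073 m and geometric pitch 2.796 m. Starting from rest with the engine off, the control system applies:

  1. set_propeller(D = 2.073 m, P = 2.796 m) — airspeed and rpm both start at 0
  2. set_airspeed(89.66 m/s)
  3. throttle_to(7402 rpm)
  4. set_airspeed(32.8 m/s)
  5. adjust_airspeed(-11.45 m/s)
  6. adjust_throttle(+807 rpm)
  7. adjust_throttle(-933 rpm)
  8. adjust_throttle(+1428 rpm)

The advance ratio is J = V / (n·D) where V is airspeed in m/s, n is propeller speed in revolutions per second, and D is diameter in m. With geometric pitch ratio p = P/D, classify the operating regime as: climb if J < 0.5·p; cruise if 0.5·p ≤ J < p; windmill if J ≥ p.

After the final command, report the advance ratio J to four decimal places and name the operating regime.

J = 0.0710, regime = climb

set_propeller: D = 2.073 m, P = 2.796 m (p = P/D = 1.348770); state ← (V=0, rpm=0)
set_airspeed(89.66): V ← 89.66 m/s
throttle_to(7402): rpm ← 7402
set_airspeed(32.8): V ← 32.8 m/s
adjust_airspeed(-11.45): V ← 32.8 -11.45 = 21.35 m/s
adjust_throttle(+807): rpm ← 7402 +807 = 8209
adjust_throttle(-933): rpm ← 8209 -933 = 7276
adjust_throttle(+1428): rpm ← 7276 +1428 = 8704
final state: V = 21.35 m/s, rpm = 8704 → n = rpm/60 = 145.066667 rev/s
J = V / (n·D) = 21.35 / (145.066667 × 2.073) = 0.070996
regime bands: climb J<0.6744 | cruise [0.6744, 1.3488) | windmill J≥1.3488
J = 0.0710 → climb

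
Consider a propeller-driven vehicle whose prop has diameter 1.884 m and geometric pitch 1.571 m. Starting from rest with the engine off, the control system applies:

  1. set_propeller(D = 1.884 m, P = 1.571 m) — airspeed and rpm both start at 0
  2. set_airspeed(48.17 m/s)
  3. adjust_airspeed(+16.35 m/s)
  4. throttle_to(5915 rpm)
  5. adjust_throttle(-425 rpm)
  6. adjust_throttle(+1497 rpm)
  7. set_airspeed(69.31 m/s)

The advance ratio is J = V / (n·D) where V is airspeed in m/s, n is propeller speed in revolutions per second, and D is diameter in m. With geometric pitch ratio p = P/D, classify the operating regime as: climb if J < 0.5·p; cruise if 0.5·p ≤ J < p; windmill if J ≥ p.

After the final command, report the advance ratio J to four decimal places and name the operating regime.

set_propeller: D = 1.884 m, P = 1.571 m (p = P/D = 0.833864); state ← (V=0, rpm=0)
set_airspeed(48.17): V ← 48.17 m/s
adjust_airspeed(+16.35): V ← 48.17 +16.35 = 64.52 m/s
throttle_to(5915): rpm ← 5915
adjust_throttle(-425): rpm ← 5915 -425 = 5490
adjust_throttle(+1497): rpm ← 5490 +1497 = 6987
set_airspeed(69.31): V ← 69.31 m/s
final state: V = 69.31 m/s, rpm = 6987 → n = rpm/60 = 116.450000 rev/s
J = V / (n·D) = 69.31 / (116.450000 × 1.884) = 0.315919
regime bands: climb J<0.4169 | cruise [0.4169, 0.8339) | windmill J≥0.8339
J = 0.3159 → climb

J = 0.3159, regime = climb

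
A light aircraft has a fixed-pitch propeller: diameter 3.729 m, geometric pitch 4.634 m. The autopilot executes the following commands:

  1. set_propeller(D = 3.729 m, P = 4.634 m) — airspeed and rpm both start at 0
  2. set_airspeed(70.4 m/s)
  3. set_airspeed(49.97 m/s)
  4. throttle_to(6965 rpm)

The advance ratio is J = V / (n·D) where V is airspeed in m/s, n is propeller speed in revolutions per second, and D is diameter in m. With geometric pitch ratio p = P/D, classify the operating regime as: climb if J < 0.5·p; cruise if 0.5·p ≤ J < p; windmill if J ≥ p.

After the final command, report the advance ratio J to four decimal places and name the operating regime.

J = 0.1154, regime = climb

set_propeller: D = 3.729 m, P = 4.634 m (p = P/D = 1.242692); state ← (V=0, rpm=0)
set_airspeed(70.4): V ← 70.4 m/s
set_airspeed(49.97): V ← 49.97 m/s
throttle_to(6965): rpm ← 6965
final state: V = 49.97 m/s, rpm = 6965 → n = rpm/60 = 116.083333 rev/s
J = V / (n·D) = 49.97 / (116.083333 × 3.729) = 0.115438
regime bands: climb J<0.6213 | cruise [0.6213, 1.2427) | windmill J≥1.2427
J = 0.1154 → climb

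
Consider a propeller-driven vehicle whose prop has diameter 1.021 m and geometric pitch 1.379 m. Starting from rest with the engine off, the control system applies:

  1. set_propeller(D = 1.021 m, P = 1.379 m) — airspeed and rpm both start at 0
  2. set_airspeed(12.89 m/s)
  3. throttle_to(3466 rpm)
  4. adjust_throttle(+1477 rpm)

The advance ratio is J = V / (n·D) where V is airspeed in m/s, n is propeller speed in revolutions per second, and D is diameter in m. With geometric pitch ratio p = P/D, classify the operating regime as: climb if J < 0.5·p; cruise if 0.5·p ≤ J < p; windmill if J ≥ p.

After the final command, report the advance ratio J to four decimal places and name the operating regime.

J = 0.1532, regime = climb

set_propeller: D = 1.021 m, P = 1.379 m (p = P/D = 1.350637); state ← (V=0, rpm=0)
set_airspeed(12.89): V ← 12.89 m/s
throttle_to(3466): rpm ← 3466
adjust_throttle(+1477): rpm ← 3466 +1477 = 4943
final state: V = 12.89 m/s, rpm = 4943 → n = rpm/60 = 82.383333 rev/s
J = V / (n·D) = 12.89 / (82.383333 × 1.021) = 0.153246
regime bands: climb J<0.6753 | cruise [0.6753, 1.3506) | windmill J≥1.3506
J = 0.1532 → climb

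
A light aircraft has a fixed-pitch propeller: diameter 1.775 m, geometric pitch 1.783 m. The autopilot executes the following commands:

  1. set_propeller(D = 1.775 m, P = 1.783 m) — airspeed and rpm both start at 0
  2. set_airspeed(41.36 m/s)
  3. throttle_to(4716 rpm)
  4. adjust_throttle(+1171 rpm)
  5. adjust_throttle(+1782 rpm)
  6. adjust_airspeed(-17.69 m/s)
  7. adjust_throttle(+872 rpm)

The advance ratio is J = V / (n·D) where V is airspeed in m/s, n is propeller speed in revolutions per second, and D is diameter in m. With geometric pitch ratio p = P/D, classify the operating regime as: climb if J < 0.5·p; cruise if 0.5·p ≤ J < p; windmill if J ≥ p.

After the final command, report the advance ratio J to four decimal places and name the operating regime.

J = 0.0937, regime = climb

set_propeller: D = 1.775 m, P = 1.783 m (p = P/D = 1.004507); state ← (V=0, rpm=0)
set_airspeed(41.36): V ← 41.36 m/s
throttle_to(4716): rpm ← 4716
adjust_throttle(+1171): rpm ← 4716 +1171 = 5887
adjust_throttle(+1782): rpm ← 5887 +1782 = 7669
adjust_airspeed(-17.69): V ← 41.36 -17.69 = 23.67 m/s
adjust_throttle(+872): rpm ← 7669 +872 = 8541
final state: V = 23.67 m/s, rpm = 8541 → n = rpm/60 = 142.350000 rev/s
J = V / (n·D) = 23.67 / (142.350000 × 1.775) = 0.093679
regime bands: climb J<0.5023 | cruise [0.5023, 1.0045) | windmill J≥1.0045
J = 0.0937 → climb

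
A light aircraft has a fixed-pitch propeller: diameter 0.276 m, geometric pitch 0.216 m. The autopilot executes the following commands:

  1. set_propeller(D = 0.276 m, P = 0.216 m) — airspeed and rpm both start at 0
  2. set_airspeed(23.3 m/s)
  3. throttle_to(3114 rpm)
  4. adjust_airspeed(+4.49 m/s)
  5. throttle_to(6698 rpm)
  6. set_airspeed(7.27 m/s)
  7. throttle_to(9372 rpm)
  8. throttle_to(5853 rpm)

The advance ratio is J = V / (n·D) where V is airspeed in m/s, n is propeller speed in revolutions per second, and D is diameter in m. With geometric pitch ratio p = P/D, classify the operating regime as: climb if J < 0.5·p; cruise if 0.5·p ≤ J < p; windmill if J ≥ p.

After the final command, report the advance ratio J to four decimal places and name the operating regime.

J = 0.2700, regime = climb

set_propeller: D = 0.276 m, P = 0.216 m (p = P/D = 0.782609); state ← (V=0, rpm=0)
set_airspeed(23.3): V ← 23.3 m/s
throttle_to(3114): rpm ← 3114
adjust_airspeed(+4.49): V ← 23.3 +4.49 = 27.79 m/s
throttle_to(6698): rpm ← 6698
set_airspeed(7.27): V ← 7.27 m/s
throttle_to(9372): rpm ← 9372
throttle_to(5853): rpm ← 5853
final state: V = 7.27 m/s, rpm = 5853 → n = rpm/60 = 97.550000 rev/s
J = V / (n·D) = 7.27 / (97.550000 × 0.276) = 0.270021
regime bands: climb J<0.3913 | cruise [0.3913, 0.7826) | windmill J≥0.7826
J = 0.2700 → climb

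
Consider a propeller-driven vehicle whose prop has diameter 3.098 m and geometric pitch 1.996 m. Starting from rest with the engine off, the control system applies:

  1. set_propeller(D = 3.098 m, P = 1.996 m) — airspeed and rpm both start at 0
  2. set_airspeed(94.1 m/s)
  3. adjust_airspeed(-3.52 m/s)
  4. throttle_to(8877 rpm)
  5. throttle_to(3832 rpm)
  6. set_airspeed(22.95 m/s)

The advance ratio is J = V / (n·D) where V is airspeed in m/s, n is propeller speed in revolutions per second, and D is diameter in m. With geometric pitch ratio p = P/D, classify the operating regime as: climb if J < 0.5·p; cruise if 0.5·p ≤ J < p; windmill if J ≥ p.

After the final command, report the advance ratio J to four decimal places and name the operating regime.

set_propeller: D = 3.098 m, P = 1.996 m (p = P/D = 0.644287); state ← (V=0, rpm=0)
set_airspeed(94.1): V ← 94.1 m/s
adjust_airspeed(-3.52): V ← 94.1 -3.52 = 90.58 m/s
throttle_to(8877): rpm ← 8877
throttle_to(3832): rpm ← 3832
set_airspeed(22.95): V ← 22.95 m/s
final state: V = 22.95 m/s, rpm = 3832 → n = rpm/60 = 63.866667 rev/s
J = V / (n·D) = 22.95 / (63.866667 × 3.098) = 0.115992
regime bands: climb J<0.3221 | cruise [0.3221, 0.6443) | windmill J≥0.6443
J = 0.1160 → climb

J = 0.1160, regime = climb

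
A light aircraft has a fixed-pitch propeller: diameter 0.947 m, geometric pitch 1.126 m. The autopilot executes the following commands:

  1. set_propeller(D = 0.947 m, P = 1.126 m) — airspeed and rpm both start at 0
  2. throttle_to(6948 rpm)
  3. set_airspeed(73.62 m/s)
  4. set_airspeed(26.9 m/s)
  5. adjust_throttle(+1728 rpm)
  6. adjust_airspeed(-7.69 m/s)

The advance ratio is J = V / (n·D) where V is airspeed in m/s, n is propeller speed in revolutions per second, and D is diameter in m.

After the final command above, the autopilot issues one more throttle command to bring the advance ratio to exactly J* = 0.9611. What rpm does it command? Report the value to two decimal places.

set_propeller: D = 0.947 m, P = 1.126 m (p = P/D = 1.189018); state ← (V=0, rpm=0)
throttle_to(6948): rpm ← 6948
set_airspeed(73.62): V ← 73.62 m/s
set_airspeed(26.9): V ← 26.9 m/s
adjust_throttle(+1728): rpm ← 6948 +1728 = 8676
adjust_airspeed(-7.69): V ← 26.9 -7.69 = 19.21 m/s
final state: V = 19.21 m/s, rpm = 8676 → n = rpm/60 = 144.600000 rev/s
target J* = 0.9611; solve J* = V/(n·D) for n: n = V/(J*·D) = 19.21/(0.9611 × 0.947) = 21.106140 rev/s
rpm = 60·n = 1266.368383

rpm = 1266.37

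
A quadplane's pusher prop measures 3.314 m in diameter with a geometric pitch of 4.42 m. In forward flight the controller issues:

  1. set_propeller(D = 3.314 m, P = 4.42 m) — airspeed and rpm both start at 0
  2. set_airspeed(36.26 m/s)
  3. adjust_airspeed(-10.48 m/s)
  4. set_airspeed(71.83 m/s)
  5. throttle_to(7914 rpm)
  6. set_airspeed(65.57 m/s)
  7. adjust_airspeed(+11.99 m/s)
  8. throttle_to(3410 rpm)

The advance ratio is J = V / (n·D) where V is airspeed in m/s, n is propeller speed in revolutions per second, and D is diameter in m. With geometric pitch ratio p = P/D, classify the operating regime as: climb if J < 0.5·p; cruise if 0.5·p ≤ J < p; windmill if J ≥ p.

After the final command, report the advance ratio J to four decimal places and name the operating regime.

set_propeller: D = 3.314 m, P = 4.42 m (p = P/D = 1.333736); state ← (V=0, rpm=0)
set_airspeed(36.26): V ← 36.26 m/s
adjust_airspeed(-10.48): V ← 36.26 -10.48 = 25.78 m/s
set_airspeed(71.83): V ← 71.83 m/s
throttle_to(7914): rpm ← 7914
set_airspeed(65.57): V ← 65.57 m/s
adjust_airspeed(+11.99): V ← 65.57 +11.99 = 77.56 m/s
throttle_to(3410): rpm ← 3410
final state: V = 77.56 m/s, rpm = 3410 → n = rpm/60 = 56.833333 rev/s
J = V / (n·D) = 77.56 / (56.833333 × 3.314) = 0.411796
regime bands: climb J<0.6669 | cruise [0.6669, 1.3337) | windmill J≥1.3337
J = 0.4118 → climb

J = 0.4118, regime = climb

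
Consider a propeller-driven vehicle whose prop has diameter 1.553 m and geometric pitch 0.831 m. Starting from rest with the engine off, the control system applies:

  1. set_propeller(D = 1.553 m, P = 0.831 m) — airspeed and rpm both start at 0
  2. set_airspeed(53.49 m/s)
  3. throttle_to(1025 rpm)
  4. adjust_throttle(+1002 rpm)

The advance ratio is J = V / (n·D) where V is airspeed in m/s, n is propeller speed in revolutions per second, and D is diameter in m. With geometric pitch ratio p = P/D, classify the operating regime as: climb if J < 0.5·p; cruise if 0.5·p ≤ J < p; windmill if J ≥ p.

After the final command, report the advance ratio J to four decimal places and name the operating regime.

J = 1.0195, regime = windmill

set_propeller: D = 1.553 m, P = 0.831 m (p = P/D = 0.535093); state ← (V=0, rpm=0)
set_airspeed(53.49): V ← 53.49 m/s
throttle_to(1025): rpm ← 1025
adjust_throttle(+1002): rpm ← 1025 +1002 = 2027
final state: V = 53.49 m/s, rpm = 2027 → n = rpm/60 = 33.783333 rev/s
J = V / (n·D) = 53.49 / (33.783333 × 1.553) = 1.019527
regime bands: climb J<0.2675 | cruise [0.2675, 0.5351) | windmill J≥0.5351
J = 1.0195 → windmill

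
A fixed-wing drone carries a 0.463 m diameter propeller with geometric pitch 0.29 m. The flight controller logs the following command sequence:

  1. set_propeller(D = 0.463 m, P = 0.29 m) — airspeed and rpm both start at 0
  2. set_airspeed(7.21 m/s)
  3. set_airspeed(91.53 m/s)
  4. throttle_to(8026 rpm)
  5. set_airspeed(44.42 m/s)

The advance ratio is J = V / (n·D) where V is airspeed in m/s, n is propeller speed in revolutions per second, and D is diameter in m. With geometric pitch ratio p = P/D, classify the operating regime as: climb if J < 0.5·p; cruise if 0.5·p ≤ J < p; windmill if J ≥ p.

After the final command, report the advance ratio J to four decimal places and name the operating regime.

J = 0.7172, regime = windmill

set_propeller: D = 0.463 m, P = 0.29 m (p = P/D = 0.626350); state ← (V=0, rpm=0)
set_airspeed(7.21): V ← 7.21 m/s
set_airspeed(91.53): V ← 91.53 m/s
throttle_to(8026): rpm ← 8026
set_airspeed(44.42): V ← 44.42 m/s
final state: V = 44.42 m/s, rpm = 8026 → n = rpm/60 = 133.766667 rev/s
J = V / (n·D) = 44.42 / (133.766667 × 0.463) = 0.717215
regime bands: climb J<0.3132 | cruise [0.3132, 0.6263) | windmill J≥0.6263
J = 0.7172 → windmill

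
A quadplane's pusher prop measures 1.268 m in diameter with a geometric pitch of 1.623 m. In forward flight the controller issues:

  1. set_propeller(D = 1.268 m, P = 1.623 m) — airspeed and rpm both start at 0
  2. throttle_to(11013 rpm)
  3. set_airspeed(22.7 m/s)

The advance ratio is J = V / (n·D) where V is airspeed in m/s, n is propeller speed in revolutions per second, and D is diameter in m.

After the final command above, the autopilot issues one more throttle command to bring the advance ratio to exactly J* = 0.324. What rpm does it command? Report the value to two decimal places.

set_propeller: D = 1.268 m, P = 1.623 m (p = P/D = 1.279968); state ← (V=0, rpm=0)
throttle_to(11013): rpm ← 11013
set_airspeed(22.7): V ← 22.7 m/s
final state: V = 22.7 m/s, rpm = 11013 → n = rpm/60 = 183.550000 rev/s
target J* = 0.324; solve J* = V/(n·D) for n: n = V/(J*·D) = 22.7/(0.324 × 1.268) = 55.253729 rev/s
rpm = 60·n = 3315.223741

rpm = 3315.22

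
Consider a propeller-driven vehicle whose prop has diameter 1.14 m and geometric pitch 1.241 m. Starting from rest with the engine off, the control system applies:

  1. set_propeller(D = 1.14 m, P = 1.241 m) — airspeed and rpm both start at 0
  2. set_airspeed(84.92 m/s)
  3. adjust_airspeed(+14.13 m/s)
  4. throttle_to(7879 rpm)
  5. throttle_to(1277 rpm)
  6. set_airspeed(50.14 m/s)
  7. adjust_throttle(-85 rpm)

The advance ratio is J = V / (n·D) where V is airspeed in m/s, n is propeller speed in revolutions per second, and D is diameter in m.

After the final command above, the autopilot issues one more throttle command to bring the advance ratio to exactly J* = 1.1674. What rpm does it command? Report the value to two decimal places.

set_propeller: D = 1.14 m, P = 1.241 m (p = P/D = 1.088596); state ← (V=0, rpm=0)
set_airspeed(84.92): V ← 84.92 m/s
adjust_airspeed(+14.13): V ← 84.92 +14.13 = 99.05 m/s
throttle_to(7879): rpm ← 7879
throttle_to(1277): rpm ← 1277
set_airspeed(50.14): V ← 50.14 m/s
adjust_throttle(-85): rpm ← 1277 -85 = 1192
final state: V = 50.14 m/s, rpm = 1192 → n = rpm/60 = 19.866667 rev/s
target J* = 1.1674; solve J* = V/(n·D) for n: n = V/(J*·D) = 50.14/(1.1674 × 1.14) = 37.675566 rev/s
rpm = 60·n = 2260.533980

rpm = 2260.53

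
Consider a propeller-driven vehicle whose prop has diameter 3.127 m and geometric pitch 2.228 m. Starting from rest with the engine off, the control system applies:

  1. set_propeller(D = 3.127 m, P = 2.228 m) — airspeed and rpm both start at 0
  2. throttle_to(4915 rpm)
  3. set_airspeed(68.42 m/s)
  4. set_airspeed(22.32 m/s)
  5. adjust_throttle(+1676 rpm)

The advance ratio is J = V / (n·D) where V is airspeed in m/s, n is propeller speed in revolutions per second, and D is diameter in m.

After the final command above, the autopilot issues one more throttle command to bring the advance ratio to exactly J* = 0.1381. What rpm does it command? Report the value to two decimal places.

rpm = 3101.16

set_propeller: D = 3.127 m, P = 2.228 m (p = P/D = 0.712504); state ← (V=0, rpm=0)
throttle_to(4915): rpm ← 4915
set_airspeed(68.42): V ← 68.42 m/s
set_airspeed(22.32): V ← 22.32 m/s
adjust_throttle(+1676): rpm ← 4915 +1676 = 6591
final state: V = 22.32 m/s, rpm = 6591 → n = rpm/60 = 109.850000 rev/s
target J* = 0.1381; solve J* = V/(n·D) for n: n = V/(J*·D) = 22.32/(0.1381 × 3.127) = 51.685965 rev/s
rpm = 60·n = 3101.157909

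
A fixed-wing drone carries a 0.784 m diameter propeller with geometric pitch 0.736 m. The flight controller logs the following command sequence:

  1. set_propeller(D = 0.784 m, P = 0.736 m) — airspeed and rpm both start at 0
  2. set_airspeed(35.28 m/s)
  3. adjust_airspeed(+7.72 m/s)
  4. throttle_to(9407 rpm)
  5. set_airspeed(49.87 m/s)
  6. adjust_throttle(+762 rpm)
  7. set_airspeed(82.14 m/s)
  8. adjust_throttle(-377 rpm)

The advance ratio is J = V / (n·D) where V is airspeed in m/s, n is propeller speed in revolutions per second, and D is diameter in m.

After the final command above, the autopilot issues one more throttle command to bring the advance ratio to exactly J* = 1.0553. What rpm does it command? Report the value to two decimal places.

set_propeller: D = 0.784 m, P = 0.736 m (p = P/D = 0.938776); state ← (V=0, rpm=0)
set_airspeed(35.28): V ← 35.28 m/s
adjust_airspeed(+7.72): V ← 35.28 +7.72 = 43 m/s
throttle_to(9407): rpm ← 9407
set_airspeed(49.87): V ← 49.87 m/s
adjust_throttle(+762): rpm ← 9407 +762 = 10169
set_airspeed(82.14): V ← 82.14 m/s
adjust_throttle(-377): rpm ← 10169 -377 = 9792
final state: V = 82.14 m/s, rpm = 9792 → n = rpm/60 = 163.200000 rev/s
target J* = 1.0553; solve J* = V/(n·D) for n: n = V/(J*·D) = 82.14/(1.0553 × 0.784) = 99.280212 rev/s
rpm = 60·n = 5956.812745

rpm = 5956.81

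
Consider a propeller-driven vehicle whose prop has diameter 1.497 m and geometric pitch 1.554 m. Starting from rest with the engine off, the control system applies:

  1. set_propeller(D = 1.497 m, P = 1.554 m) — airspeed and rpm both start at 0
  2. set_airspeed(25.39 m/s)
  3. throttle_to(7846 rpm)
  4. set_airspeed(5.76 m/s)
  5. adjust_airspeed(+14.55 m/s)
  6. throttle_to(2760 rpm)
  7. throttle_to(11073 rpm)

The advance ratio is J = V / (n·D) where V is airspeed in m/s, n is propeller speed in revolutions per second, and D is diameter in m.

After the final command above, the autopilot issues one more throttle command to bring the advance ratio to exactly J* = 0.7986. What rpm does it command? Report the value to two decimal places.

rpm = 1019.32

set_propeller: D = 1.497 m, P = 1.554 m (p = P/D = 1.038076); state ← (V=0, rpm=0)
set_airspeed(25.39): V ← 25.39 m/s
throttle_to(7846): rpm ← 7846
set_airspeed(5.76): V ← 5.76 m/s
adjust_airspeed(+14.55): V ← 5.76 +14.55 = 20.31 m/s
throttle_to(2760): rpm ← 2760
throttle_to(11073): rpm ← 11073
final state: V = 20.31 m/s, rpm = 11073 → n = rpm/60 = 184.550000 rev/s
target J* = 0.7986; solve J* = V/(n·D) for n: n = V/(J*·D) = 20.31/(0.7986 × 1.497) = 16.988648 rev/s
rpm = 60·n = 1019.318878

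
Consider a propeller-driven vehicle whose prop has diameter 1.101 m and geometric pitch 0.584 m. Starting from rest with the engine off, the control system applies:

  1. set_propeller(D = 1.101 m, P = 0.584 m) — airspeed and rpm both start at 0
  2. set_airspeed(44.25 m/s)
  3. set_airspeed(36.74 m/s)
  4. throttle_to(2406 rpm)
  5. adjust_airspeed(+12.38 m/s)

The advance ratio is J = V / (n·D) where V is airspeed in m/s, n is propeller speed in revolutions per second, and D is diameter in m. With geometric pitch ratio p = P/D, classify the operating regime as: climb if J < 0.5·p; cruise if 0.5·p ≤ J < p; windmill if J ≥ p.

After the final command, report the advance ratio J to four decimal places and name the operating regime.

set_propeller: D = 1.101 m, P = 0.584 m (p = P/D = 0.530427); state ← (V=0, rpm=0)
set_airspeed(44.25): V ← 44.25 m/s
set_airspeed(36.74): V ← 36.74 m/s
throttle_to(2406): rpm ← 2406
adjust_airspeed(+12.38): V ← 36.74 +12.38 = 49.12 m/s
final state: V = 49.12 m/s, rpm = 2406 → n = rpm/60 = 40.100000 rev/s
J = V / (n·D) = 49.12 / (40.100000 × 1.101) = 1.112568
regime bands: climb J<0.2652 | cruise [0.2652, 0.5304) | windmill J≥0.5304
J = 1.1126 → windmill

J = 1.1126, regime = windmill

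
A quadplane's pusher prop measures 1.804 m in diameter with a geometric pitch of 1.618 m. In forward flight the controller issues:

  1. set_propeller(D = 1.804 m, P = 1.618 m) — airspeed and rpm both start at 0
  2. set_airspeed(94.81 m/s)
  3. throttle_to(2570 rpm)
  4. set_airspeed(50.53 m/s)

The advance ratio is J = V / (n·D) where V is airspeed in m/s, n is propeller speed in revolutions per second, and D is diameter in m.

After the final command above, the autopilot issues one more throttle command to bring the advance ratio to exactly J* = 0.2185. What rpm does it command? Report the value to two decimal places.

rpm = 7691.53

set_propeller: D = 1.804 m, P = 1.618 m (p = P/D = 0.896896); state ← (V=0, rpm=0)
set_airspeed(94.81): V ← 94.81 m/s
throttle_to(2570): rpm ← 2570
set_airspeed(50.53): V ← 50.53 m/s
final state: V = 50.53 m/s, rpm = 2570 → n = rpm/60 = 42.833333 rev/s
target J* = 0.2185; solve J* = V/(n·D) for n: n = V/(J*·D) = 50.53/(0.2185 × 1.804) = 128.192118 rev/s
rpm = 60·n = 7691.527092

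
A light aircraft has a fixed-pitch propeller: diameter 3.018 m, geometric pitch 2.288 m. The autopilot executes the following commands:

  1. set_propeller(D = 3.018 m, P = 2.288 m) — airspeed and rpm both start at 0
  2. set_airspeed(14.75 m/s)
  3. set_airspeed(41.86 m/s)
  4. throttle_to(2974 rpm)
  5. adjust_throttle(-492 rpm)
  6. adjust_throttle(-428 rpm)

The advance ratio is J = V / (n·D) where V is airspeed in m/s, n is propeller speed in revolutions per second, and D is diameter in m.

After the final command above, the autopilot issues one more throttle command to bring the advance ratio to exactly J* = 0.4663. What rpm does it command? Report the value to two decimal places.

rpm = 1784.70

set_propeller: D = 3.018 m, P = 2.288 m (p = P/D = 0.758118); state ← (V=0, rpm=0)
set_airspeed(14.75): V ← 14.75 m/s
set_airspeed(41.86): V ← 41.86 m/s
throttle_to(2974): rpm ← 2974
adjust_throttle(-492): rpm ← 2974 -492 = 2482
adjust_throttle(-428): rpm ← 2482 -428 = 2054
final state: V = 41.86 m/s, rpm = 2054 → n = rpm/60 = 34.233333 rev/s
target J* = 0.4663; solve J* = V/(n·D) for n: n = V/(J*·D) = 41.86/(0.4663 × 3.018) = 29.745041 rev/s
rpm = 60·n = 1784.702465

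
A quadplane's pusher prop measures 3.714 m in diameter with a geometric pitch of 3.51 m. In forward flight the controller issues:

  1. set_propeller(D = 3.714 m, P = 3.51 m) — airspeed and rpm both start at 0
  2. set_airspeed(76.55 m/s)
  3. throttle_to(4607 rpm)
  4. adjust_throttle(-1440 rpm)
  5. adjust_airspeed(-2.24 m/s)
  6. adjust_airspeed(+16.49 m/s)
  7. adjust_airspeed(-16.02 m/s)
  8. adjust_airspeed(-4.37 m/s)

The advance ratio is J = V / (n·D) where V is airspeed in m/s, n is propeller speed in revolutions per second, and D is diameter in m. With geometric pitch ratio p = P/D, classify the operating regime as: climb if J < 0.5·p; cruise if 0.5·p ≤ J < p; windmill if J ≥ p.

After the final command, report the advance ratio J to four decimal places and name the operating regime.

set_propeller: D = 3.714 m, P = 3.51 m (p = P/D = 0.945073); state ← (V=0, rpm=0)
set_airspeed(76.55): V ← 76.55 m/s
throttle_to(4607): rpm ← 4607
adjust_throttle(-1440): rpm ← 4607 -1440 = 3167
adjust_airspeed(-2.24): V ← 76.55 -2.24 = 74.31 m/s
adjust_airspeed(+16.49): V ← 74.31 +16.49 = 90.8 m/s
adjust_airspeed(-16.02): V ← 90.8 -16.02 = 74.78 m/s
adjust_airspeed(-4.37): V ← 74.78 -4.37 = 70.41 m/s
final state: V = 70.41 m/s, rpm = 3167 → n = rpm/60 = 52.783333 rev/s
J = V / (n·D) = 70.41 / (52.783333 × 3.714) = 0.359166
regime bands: climb J<0.4725 | cruise [0.4725, 0.9451) | windmill J≥0.9451
J = 0.3592 → climb

J = 0.3592, regime = climb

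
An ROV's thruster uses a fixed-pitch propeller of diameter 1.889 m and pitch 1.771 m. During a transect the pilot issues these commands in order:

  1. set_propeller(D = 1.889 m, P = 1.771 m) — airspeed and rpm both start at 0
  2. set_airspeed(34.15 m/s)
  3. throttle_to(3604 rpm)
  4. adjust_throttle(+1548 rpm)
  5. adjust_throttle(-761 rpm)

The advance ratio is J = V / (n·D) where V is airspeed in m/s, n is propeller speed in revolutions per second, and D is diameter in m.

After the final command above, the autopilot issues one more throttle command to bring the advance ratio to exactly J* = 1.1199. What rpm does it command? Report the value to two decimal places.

set_propeller: D = 1.889 m, P = 1.771 m (p = P/D = 0.937533); state ← (V=0, rpm=0)
set_airspeed(34.15): V ← 34.15 m/s
throttle_to(3604): rpm ← 3604
adjust_throttle(+1548): rpm ← 3604 +1548 = 5152
adjust_throttle(-761): rpm ← 5152 -761 = 4391
final state: V = 34.15 m/s, rpm = 4391 → n = rpm/60 = 73.183333 rev/s
target J* = 1.1199; solve J* = V/(n·D) for n: n = V/(J*·D) = 34.15/(1.1199 × 1.889) = 16.142824 rev/s
rpm = 60·n = 968.569426

rpm = 968.57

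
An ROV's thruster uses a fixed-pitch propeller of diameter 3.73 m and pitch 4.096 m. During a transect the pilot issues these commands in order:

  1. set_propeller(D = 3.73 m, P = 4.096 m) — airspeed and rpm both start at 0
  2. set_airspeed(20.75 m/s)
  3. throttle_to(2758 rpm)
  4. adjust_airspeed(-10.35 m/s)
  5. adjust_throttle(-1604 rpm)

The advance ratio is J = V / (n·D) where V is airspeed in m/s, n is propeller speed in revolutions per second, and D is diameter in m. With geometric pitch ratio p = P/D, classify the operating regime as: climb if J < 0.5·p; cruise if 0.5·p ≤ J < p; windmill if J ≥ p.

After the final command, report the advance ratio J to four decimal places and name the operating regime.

J = 0.1450, regime = climb

set_propeller: D = 3.73 m, P = 4.096 m (p = P/D = 1.098123); state ← (V=0, rpm=0)
set_airspeed(20.75): V ← 20.75 m/s
throttle_to(2758): rpm ← 2758
adjust_airspeed(-10.35): V ← 20.75 -10.35 = 10.4 m/s
adjust_throttle(-1604): rpm ← 2758 -1604 = 1154
final state: V = 10.4 m/s, rpm = 1154 → n = rpm/60 = 19.233333 rev/s
J = V / (n·D) = 10.4 / (19.233333 × 3.73) = 0.144967
regime bands: climb J<0.5491 | cruise [0.5491, 1.0981) | windmill J≥1.0981
J = 0.1450 → climb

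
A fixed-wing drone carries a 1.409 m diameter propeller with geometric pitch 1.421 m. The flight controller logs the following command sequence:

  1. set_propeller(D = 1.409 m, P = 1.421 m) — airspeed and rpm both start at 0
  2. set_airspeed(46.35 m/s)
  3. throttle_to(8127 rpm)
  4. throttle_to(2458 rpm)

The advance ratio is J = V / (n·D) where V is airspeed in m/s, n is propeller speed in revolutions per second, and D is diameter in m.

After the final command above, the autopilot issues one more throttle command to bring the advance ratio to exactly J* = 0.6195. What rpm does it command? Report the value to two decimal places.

rpm = 3186.02

set_propeller: D = 1.409 m, P = 1.421 m (p = P/D = 1.008517); state ← (V=0, rpm=0)
set_airspeed(46.35): V ← 46.35 m/s
throttle_to(8127): rpm ← 8127
throttle_to(2458): rpm ← 2458
final state: V = 46.35 m/s, rpm = 2458 → n = rpm/60 = 40.966667 rev/s
target J* = 0.6195; solve J* = V/(n·D) for n: n = V/(J*·D) = 46.35/(0.6195 × 1.409) = 53.100356 rev/s
rpm = 60·n = 3186.021374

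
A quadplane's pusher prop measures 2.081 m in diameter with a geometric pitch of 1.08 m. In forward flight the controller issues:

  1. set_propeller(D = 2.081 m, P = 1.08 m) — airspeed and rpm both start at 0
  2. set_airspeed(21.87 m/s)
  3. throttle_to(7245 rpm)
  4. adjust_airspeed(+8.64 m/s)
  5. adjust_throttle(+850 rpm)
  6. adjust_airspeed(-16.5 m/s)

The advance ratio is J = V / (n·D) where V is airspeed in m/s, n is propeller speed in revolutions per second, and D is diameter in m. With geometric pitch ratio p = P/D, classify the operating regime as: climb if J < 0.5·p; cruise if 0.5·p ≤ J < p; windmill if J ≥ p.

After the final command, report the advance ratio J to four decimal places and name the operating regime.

J = 0.0499, regime = climb

set_propeller: D = 2.081 m, P = 1.08 m (p = P/D = 0.518981); state ← (V=0, rpm=0)
set_airspeed(21.87): V ← 21.87 m/s
throttle_to(7245): rpm ← 7245
adjust_airspeed(+8.64): V ← 21.87 +8.64 = 30.51 m/s
adjust_throttle(+850): rpm ← 7245 +850 = 8095
adjust_airspeed(-16.5): V ← 30.51 -16.5 = 14.01 m/s
final state: V = 14.01 m/s, rpm = 8095 → n = rpm/60 = 134.916667 rev/s
J = V / (n·D) = 14.01 / (134.916667 × 2.081) = 0.049900
regime bands: climb J<0.2595 | cruise [0.2595, 0.5190) | windmill J≥0.5190
J = 0.0499 → climb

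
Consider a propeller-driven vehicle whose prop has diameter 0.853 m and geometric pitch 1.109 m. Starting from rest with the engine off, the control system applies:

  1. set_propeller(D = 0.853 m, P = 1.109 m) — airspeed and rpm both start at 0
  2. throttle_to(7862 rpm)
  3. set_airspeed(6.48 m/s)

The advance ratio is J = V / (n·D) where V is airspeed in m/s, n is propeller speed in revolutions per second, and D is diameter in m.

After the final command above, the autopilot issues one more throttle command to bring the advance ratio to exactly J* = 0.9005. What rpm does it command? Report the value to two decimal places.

set_propeller: D = 0.853 m, P = 1.109 m (p = P/D = 1.300117); state ← (V=0, rpm=0)
throttle_to(7862): rpm ← 7862
set_airspeed(6.48): V ← 6.48 m/s
final state: V = 6.48 m/s, rpm = 7862 → n = rpm/60 = 131.033333 rev/s
target J* = 0.9005; solve J* = V/(n·D) for n: n = V/(J*·D) = 6.48/(0.9005 × 0.853) = 8.436110 rev/s
rpm = 60·n = 506.166628

rpm = 506.17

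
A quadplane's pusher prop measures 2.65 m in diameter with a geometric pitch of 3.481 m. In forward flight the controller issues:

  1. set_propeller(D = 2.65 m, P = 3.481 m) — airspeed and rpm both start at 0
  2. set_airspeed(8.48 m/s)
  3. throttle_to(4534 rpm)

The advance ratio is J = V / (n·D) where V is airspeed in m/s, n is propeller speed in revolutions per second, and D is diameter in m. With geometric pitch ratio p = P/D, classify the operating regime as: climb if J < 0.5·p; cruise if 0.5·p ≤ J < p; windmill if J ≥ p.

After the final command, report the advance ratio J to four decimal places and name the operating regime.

J = 0.0423, regime = climb

set_propeller: D = 2.65 m, P = 3.481 m (p = P/D = 1.313585); state ← (V=0, rpm=0)
set_airspeed(8.48): V ← 8.48 m/s
throttle_to(4534): rpm ← 4534
final state: V = 8.48 m/s, rpm = 4534 → n = rpm/60 = 75.566667 rev/s
J = V / (n·D) = 8.48 / (75.566667 × 2.65) = 0.042347
regime bands: climb J<0.6568 | cruise [0.6568, 1.3136) | windmill J≥1.3136
J = 0.0423 → climb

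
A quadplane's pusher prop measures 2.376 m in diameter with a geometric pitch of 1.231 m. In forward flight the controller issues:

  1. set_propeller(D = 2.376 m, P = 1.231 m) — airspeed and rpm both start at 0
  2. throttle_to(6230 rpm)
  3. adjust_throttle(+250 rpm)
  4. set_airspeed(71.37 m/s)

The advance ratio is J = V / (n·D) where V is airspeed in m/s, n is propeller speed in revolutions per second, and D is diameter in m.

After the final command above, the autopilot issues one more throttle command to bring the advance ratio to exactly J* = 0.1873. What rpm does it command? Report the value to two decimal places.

rpm = 9622.39

set_propeller: D = 2.376 m, P = 1.231 m (p = P/D = 0.518098); state ← (V=0, rpm=0)
throttle_to(6230): rpm ← 6230
adjust_throttle(+250): rpm ← 6230 +250 = 6480
set_airspeed(71.37): V ← 71.37 m/s
final state: V = 71.37 m/s, rpm = 6480 → n = rpm/60 = 108.000000 rev/s
target J* = 0.1873; solve J* = V/(n·D) for n: n = V/(J*·D) = 71.37/(0.1873 × 2.376) = 160.373085 rev/s
rpm = 60·n = 9622.385090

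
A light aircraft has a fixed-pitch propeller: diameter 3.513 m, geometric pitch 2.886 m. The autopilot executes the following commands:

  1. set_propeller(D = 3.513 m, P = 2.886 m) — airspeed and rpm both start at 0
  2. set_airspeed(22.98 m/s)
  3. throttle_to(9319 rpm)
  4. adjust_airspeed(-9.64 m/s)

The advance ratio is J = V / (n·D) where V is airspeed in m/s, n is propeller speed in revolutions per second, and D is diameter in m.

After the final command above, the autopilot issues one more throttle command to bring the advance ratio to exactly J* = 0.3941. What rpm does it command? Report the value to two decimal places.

set_propeller: D = 3.513 m, P = 2.886 m (p = P/D = 0.821520); state ← (V=0, rpm=0)
set_airspeed(22.98): V ← 22.98 m/s
throttle_to(9319): rpm ← 9319
adjust_airspeed(-9.64): V ← 22.98 -9.64 = 13.34 m/s
final state: V = 13.34 m/s, rpm = 9319 → n = rpm/60 = 155.316667 rev/s
target J* = 0.3941; solve J* = V/(n·D) for n: n = V/(J*·D) = 13.34/(0.3941 × 3.513) = 9.635433 rev/s
rpm = 60·n = 578.125992

rpm = 578.13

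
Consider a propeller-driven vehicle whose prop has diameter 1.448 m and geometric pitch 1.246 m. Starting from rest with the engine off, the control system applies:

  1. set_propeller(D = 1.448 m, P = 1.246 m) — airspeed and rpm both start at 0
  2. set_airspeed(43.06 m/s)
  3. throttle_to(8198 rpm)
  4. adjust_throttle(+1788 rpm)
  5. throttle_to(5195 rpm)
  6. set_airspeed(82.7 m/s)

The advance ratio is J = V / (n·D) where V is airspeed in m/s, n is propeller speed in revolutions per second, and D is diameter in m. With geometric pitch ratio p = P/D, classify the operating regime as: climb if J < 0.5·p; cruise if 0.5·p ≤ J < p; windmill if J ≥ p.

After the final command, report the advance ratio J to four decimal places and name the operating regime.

set_propeller: D = 1.448 m, P = 1.246 m (p = P/D = 0.860497); state ← (V=0, rpm=0)
set_airspeed(43.06): V ← 43.06 m/s
throttle_to(8198): rpm ← 8198
adjust_throttle(+1788): rpm ← 8198 +1788 = 9986
throttle_to(5195): rpm ← 5195
set_airspeed(82.7): V ← 82.7 m/s
final state: V = 82.7 m/s, rpm = 5195 → n = rpm/60 = 86.583333 rev/s
J = V / (n·D) = 82.7 / (86.583333 × 1.448) = 0.659633
regime bands: climb J<0.4302 | cruise [0.4302, 0.8605) | windmill J≥0.8605
J = 0.6596 → cruise

J = 0.6596, regime = cruise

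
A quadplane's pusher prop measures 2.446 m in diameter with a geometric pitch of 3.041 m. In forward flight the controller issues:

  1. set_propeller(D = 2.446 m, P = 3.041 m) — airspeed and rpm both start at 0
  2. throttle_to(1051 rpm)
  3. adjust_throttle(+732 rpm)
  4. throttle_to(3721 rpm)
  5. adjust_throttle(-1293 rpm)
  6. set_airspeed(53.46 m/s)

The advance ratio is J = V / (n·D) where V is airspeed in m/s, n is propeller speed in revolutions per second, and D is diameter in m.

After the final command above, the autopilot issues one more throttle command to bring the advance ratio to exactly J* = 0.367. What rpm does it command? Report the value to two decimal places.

set_propeller: D = 2.446 m, P = 3.041 m (p = P/D = 1.243254); state ← (V=0, rpm=0)
throttle_to(1051): rpm ← 1051
adjust_throttle(+732): rpm ← 1051 +732 = 1783
throttle_to(3721): rpm ← 3721
adjust_throttle(-1293): rpm ← 3721 -1293 = 2428
set_airspeed(53.46): V ← 53.46 m/s
final state: V = 53.46 m/s, rpm = 2428 → n = rpm/60 = 40.466667 rev/s
target J* = 0.367; solve J* = V/(n·D) for n: n = V/(J*·D) = 53.46/(0.367 × 2.446) = 59.553383 rev/s
rpm = 60·n = 3573.202983

rpm = 3573.20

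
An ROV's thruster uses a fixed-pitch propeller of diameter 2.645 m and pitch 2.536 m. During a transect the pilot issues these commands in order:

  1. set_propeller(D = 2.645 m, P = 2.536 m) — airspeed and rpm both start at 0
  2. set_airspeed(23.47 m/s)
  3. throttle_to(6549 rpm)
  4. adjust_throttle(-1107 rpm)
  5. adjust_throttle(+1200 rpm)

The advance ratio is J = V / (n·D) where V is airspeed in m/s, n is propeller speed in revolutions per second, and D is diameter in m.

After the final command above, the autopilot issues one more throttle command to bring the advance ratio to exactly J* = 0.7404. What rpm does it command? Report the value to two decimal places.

rpm = 719.07

set_propeller: D = 2.645 m, P = 2.536 m (p = P/D = 0.958790); state ← (V=0, rpm=0)
set_airspeed(23.47): V ← 23.47 m/s
throttle_to(6549): rpm ← 6549
adjust_throttle(-1107): rpm ← 6549 -1107 = 5442
adjust_throttle(+1200): rpm ← 5442 +1200 = 6642
final state: V = 23.47 m/s, rpm = 6642 → n = rpm/60 = 110.700000 rev/s
target J* = 0.7404; solve J* = V/(n·D) for n: n = V/(J*·D) = 23.47/(0.7404 × 2.645) = 11.984530 rev/s
rpm = 60·n = 719.071794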